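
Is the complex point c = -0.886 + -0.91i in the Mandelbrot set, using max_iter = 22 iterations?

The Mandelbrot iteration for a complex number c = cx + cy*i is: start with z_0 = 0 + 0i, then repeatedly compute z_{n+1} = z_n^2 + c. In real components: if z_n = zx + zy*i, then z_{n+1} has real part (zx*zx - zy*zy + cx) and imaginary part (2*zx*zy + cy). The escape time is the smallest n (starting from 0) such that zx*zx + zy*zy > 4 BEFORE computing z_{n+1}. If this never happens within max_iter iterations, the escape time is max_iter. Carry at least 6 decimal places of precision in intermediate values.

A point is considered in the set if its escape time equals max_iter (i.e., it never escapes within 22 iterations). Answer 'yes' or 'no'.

Answer: no

Derivation:
z_0 = 0 + 0i, c = -0.8860 + -0.9100i
Iter 1: z = -0.8860 + -0.9100i, |z|^2 = 1.6131
Iter 2: z = -0.9291 + 0.7025i, |z|^2 = 1.3568
Iter 3: z = -0.5163 + -2.2154i, |z|^2 = 5.1747
Escaped at iteration 3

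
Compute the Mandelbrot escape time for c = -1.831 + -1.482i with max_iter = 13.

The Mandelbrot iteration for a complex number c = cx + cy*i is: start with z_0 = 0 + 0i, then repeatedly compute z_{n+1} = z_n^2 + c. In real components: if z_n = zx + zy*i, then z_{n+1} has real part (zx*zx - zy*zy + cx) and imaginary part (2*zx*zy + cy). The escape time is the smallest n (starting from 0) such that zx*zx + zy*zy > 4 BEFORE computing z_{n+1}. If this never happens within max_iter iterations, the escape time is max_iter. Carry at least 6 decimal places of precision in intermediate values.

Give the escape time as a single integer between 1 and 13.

z_0 = 0 + 0i, c = -1.8310 + -1.4820i
Iter 1: z = -1.8310 + -1.4820i, |z|^2 = 5.5489
Escaped at iteration 1

Answer: 1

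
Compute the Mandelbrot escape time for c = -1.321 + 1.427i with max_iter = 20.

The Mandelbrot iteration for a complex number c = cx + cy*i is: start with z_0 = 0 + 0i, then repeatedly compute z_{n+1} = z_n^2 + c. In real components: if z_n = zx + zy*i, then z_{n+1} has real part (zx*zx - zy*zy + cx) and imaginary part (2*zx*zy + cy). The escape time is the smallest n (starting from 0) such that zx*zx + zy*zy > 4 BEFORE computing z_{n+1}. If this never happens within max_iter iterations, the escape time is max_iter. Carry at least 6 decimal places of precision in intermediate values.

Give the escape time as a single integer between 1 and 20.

z_0 = 0 + 0i, c = -1.3210 + 1.4270i
Iter 1: z = -1.3210 + 1.4270i, |z|^2 = 3.7814
Iter 2: z = -1.6123 + -2.3431i, |z|^2 = 8.0897
Escaped at iteration 2

Answer: 2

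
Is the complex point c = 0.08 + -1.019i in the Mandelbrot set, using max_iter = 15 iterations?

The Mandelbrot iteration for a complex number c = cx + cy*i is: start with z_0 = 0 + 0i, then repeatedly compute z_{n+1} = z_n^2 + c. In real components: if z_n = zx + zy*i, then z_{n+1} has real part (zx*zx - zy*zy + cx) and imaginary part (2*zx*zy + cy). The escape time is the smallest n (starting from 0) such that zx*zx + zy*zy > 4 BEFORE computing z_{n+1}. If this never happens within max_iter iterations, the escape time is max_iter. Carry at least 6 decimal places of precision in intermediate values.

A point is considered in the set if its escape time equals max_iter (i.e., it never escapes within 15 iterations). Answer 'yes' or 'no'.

Answer: no

Derivation:
z_0 = 0 + 0i, c = 0.0800 + -1.0190i
Iter 1: z = 0.0800 + -1.0190i, |z|^2 = 1.0448
Iter 2: z = -0.9520 + -1.1820i, |z|^2 = 2.3034
Iter 3: z = -0.4110 + 1.2315i, |z|^2 = 1.6855
Iter 4: z = -1.2677 + -2.0313i, |z|^2 = 5.7332
Escaped at iteration 4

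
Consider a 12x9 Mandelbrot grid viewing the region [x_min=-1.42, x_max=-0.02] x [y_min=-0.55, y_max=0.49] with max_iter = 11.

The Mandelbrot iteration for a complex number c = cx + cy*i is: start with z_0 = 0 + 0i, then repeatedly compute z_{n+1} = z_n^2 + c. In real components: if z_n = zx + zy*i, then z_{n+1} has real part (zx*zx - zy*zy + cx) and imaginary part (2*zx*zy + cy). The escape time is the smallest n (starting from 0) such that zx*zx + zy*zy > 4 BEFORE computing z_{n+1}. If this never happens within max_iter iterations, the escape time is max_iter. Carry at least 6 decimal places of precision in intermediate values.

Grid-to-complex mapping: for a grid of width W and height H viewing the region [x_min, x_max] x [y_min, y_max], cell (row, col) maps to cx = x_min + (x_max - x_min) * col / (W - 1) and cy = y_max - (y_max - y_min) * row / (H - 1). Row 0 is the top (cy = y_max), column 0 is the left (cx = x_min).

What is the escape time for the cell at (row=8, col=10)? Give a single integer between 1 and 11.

z_0 = 0 + 0i, c = -0.1473 + -0.5500i
Iter 1: z = -0.1473 + -0.5500i, |z|^2 = 0.3242
Iter 2: z = -0.4281 + -0.3880i, |z|^2 = 0.3338
Iter 3: z = -0.1146 + -0.2178i, |z|^2 = 0.0606
Iter 4: z = -0.1816 + -0.5001i, |z|^2 = 0.2831
Iter 5: z = -0.3644 + -0.3684i, |z|^2 = 0.2685
Iter 6: z = -0.1502 + -0.2815i, |z|^2 = 0.1018
Iter 7: z = -0.2040 + -0.4654i, |z|^2 = 0.2582
Iter 8: z = -0.3223 + -0.3601i, |z|^2 = 0.2336
Iter 9: z = -0.1731 + -0.3179i, |z|^2 = 0.1310
Iter 10: z = -0.2184 + -0.4400i, |z|^2 = 0.2412

Answer: 11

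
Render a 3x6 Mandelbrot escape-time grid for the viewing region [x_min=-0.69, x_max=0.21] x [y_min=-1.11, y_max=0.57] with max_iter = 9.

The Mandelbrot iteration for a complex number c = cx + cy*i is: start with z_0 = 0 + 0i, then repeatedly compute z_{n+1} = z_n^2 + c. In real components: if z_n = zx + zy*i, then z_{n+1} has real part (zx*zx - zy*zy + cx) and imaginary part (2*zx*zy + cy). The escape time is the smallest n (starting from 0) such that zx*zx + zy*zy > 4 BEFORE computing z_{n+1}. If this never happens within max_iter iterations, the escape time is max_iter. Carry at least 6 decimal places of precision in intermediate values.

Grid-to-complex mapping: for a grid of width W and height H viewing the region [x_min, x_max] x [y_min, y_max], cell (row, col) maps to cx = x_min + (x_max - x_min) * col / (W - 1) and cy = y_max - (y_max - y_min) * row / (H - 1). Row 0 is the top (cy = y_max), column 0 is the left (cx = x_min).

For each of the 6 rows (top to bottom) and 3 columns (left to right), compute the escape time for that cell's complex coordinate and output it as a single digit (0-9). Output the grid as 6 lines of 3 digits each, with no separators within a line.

(row=0, col=0): c = -0.6900 + 0.5700i → escape time 7
(row=0, col=1): c = -0.2400 + 0.5700i → escape time 9
(row=0, col=2): c = 0.2100 + 0.5700i → escape time 9
(row=1, col=0): c = -0.6900 + 0.2340i → escape time 9
(row=1, col=1): c = -0.2400 + 0.2340i → escape time 9
(row=1, col=2): c = 0.2100 + 0.2340i → escape time 9
(row=2, col=0): c = -0.6900 + -0.1020i → escape time 9
(row=2, col=1): c = -0.2400 + -0.1020i → escape time 9
(row=2, col=2): c = 0.2100 + -0.1020i → escape time 9
(row=3, col=0): c = -0.6900 + -0.4380i → escape time 9
(row=3, col=1): c = -0.2400 + -0.4380i → escape time 9
(row=3, col=2): c = 0.2100 + -0.4380i → escape time 9
(row=4, col=0): c = -0.6900 + -0.7740i → escape time 4
(row=4, col=1): c = -0.2400 + -0.7740i → escape time 9
(row=4, col=2): c = 0.2100 + -0.7740i → escape time 5
(row=5, col=0): c = -0.6900 + -1.1100i → escape time 3
(row=5, col=1): c = -0.2400 + -1.1100i → escape time 6
(row=5, col=2): c = 0.2100 + -1.1100i → escape time 3

Answer: 799
999
999
999
495
363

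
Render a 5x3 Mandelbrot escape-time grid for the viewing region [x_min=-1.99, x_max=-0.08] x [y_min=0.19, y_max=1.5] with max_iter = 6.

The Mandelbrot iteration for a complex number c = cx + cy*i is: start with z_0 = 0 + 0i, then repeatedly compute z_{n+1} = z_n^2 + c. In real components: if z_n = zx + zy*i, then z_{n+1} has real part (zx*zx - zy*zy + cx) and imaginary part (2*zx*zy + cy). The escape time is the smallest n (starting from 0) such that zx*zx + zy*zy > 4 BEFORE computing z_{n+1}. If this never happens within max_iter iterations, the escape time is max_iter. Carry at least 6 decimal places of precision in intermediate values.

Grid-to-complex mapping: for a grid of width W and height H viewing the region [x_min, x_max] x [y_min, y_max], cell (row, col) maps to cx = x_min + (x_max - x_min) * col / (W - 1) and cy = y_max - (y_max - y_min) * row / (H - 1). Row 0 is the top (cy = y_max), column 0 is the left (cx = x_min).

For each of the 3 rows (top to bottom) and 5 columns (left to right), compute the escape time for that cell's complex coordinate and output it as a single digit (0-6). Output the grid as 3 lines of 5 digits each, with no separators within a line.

(row=0, col=0): c = -1.9900 + 1.5000i → escape time 1
(row=0, col=1): c = -1.5125 + 1.5000i → escape time 1
(row=0, col=2): c = -1.0350 + 1.5000i → escape time 2
(row=0, col=3): c = -0.5575 + 1.5000i → escape time 2
(row=0, col=4): c = -0.0800 + 1.5000i → escape time 2
(row=1, col=0): c = -1.9900 + 0.8450i → escape time 1
(row=1, col=1): c = -1.5125 + 0.8450i → escape time 3
(row=1, col=2): c = -1.0350 + 0.8450i → escape time 3
(row=1, col=3): c = -0.5575 + 0.8450i → escape time 4
(row=1, col=4): c = -0.0800 + 0.8450i → escape time 6
(row=2, col=0): c = -1.9900 + 0.1900i → escape time 2
(row=2, col=1): c = -1.5125 + 0.1900i → escape time 5
(row=2, col=2): c = -1.0350 + 0.1900i → escape time 6
(row=2, col=3): c = -0.5575 + 0.1900i → escape time 6
(row=2, col=4): c = -0.0800 + 0.1900i → escape time 6

Answer: 11222
13346
25666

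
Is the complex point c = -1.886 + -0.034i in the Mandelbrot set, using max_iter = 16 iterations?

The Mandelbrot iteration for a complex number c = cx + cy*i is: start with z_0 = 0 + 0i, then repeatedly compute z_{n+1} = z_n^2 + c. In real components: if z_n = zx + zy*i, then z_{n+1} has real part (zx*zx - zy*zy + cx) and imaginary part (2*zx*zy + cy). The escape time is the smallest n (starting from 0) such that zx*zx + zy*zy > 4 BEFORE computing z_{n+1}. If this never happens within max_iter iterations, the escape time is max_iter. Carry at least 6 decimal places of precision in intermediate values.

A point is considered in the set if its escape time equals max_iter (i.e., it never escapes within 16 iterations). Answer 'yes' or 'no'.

z_0 = 0 + 0i, c = -1.8860 + -0.0340i
Iter 1: z = -1.8860 + -0.0340i, |z|^2 = 3.5582
Iter 2: z = 1.6698 + 0.0942i, |z|^2 = 2.7972
Iter 3: z = 0.8935 + 0.2808i, |z|^2 = 0.8771
Iter 4: z = -1.1665 + 0.4677i, |z|^2 = 1.5795
Iter 5: z = -0.7440 + -1.1252i, |z|^2 = 1.8195
Iter 6: z = -2.5985 + 1.6402i, |z|^2 = 9.4425
Escaped at iteration 6

Answer: no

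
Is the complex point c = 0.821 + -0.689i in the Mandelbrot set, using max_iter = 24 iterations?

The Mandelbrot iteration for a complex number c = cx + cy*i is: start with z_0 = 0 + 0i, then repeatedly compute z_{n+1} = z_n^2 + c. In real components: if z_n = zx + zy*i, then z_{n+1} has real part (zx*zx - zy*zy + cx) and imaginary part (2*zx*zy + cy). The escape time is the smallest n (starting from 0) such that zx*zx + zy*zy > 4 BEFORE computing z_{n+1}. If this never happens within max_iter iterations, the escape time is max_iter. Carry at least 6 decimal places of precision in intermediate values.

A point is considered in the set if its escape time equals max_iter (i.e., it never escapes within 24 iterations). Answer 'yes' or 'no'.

z_0 = 0 + 0i, c = 0.8210 + -0.6890i
Iter 1: z = 0.8210 + -0.6890i, |z|^2 = 1.1488
Iter 2: z = 1.0203 + -1.8203i, |z|^2 = 4.3547
Escaped at iteration 2

Answer: no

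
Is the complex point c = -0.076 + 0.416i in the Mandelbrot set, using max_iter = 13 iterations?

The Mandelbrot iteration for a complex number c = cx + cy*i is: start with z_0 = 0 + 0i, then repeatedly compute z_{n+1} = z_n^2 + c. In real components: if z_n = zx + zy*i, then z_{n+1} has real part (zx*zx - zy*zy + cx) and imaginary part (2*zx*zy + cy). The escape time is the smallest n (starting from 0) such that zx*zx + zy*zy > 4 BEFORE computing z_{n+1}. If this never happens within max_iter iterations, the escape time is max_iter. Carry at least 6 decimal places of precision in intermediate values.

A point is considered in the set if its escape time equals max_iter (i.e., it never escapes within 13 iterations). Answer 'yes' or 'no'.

Answer: yes

Derivation:
z_0 = 0 + 0i, c = -0.0760 + 0.4160i
Iter 1: z = -0.0760 + 0.4160i, |z|^2 = 0.1788
Iter 2: z = -0.2433 + 0.3528i, |z|^2 = 0.1836
Iter 3: z = -0.1413 + 0.2444i, |z|^2 = 0.0797
Iter 4: z = -0.1158 + 0.3470i, |z|^2 = 0.1338
Iter 5: z = -0.1830 + 0.3357i, |z|^2 = 0.1462
Iter 6: z = -0.1552 + 0.2932i, |z|^2 = 0.1100
Iter 7: z = -0.1379 + 0.3250i, |z|^2 = 0.1246
Iter 8: z = -0.1626 + 0.3264i, |z|^2 = 0.1330
Iter 9: z = -0.1561 + 0.3098i, |z|^2 = 0.1204
Iter 10: z = -0.1476 + 0.3193i, |z|^2 = 0.1237
Iter 11: z = -0.1561 + 0.3217i, |z|^2 = 0.1279
Iter 12: z = -0.1551 + 0.3155i, |z|^2 = 0.1236
Did not escape in 13 iterations → in set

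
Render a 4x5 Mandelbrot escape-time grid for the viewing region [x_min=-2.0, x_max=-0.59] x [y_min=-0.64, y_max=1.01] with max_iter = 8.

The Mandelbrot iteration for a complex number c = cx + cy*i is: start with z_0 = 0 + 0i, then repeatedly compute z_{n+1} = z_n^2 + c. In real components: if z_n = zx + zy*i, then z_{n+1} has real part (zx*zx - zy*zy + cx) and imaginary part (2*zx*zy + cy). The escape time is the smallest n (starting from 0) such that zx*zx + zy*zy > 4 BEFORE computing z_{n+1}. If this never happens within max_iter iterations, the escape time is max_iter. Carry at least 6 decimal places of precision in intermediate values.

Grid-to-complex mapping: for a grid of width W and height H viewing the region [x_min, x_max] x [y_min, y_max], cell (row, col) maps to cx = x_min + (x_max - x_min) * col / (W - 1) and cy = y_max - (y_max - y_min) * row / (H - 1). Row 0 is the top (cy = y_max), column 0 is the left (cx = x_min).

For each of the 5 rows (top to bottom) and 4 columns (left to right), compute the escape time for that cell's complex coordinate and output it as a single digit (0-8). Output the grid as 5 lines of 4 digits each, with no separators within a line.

(row=0, col=0): c = -2.0000 + 1.0100i → escape time 1
(row=0, col=1): c = -1.5300 + 1.0100i → escape time 2
(row=0, col=2): c = -1.0600 + 1.0100i → escape time 3
(row=0, col=3): c = -0.5900 + 1.0100i → escape time 4
(row=1, col=0): c = -2.0000 + 0.5975i → escape time 1
(row=1, col=1): c = -1.5300 + 0.5975i → escape time 3
(row=1, col=2): c = -1.0600 + 0.5975i → escape time 4
(row=1, col=3): c = -0.5900 + 0.5975i → escape time 8
(row=2, col=0): c = -2.0000 + 0.1850i → escape time 1
(row=2, col=1): c = -1.5300 + 0.1850i → escape time 5
(row=2, col=2): c = -1.0600 + 0.1850i → escape time 8
(row=2, col=3): c = -0.5900 + 0.1850i → escape time 8
(row=3, col=0): c = -2.0000 + -0.2275i → escape time 1
(row=3, col=1): c = -1.5300 + -0.2275i → escape time 5
(row=3, col=2): c = -1.0600 + -0.2275i → escape time 8
(row=3, col=3): c = -0.5900 + -0.2275i → escape time 8
(row=4, col=0): c = -2.0000 + -0.6400i → escape time 1
(row=4, col=1): c = -1.5300 + -0.6400i → escape time 3
(row=4, col=2): c = -1.0600 + -0.6400i → escape time 4
(row=4, col=3): c = -0.5900 + -0.6400i → escape time 8

Answer: 1234
1348
1588
1588
1348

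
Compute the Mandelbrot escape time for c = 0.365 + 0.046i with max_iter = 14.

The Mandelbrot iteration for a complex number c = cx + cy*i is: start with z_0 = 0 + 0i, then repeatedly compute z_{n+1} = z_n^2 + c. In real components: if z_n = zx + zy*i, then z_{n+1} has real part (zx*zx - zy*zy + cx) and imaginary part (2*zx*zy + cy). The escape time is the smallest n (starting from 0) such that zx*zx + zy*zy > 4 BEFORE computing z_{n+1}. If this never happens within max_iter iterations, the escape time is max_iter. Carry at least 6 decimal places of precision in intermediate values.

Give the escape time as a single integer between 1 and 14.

z_0 = 0 + 0i, c = 0.3650 + 0.0460i
Iter 1: z = 0.3650 + 0.0460i, |z|^2 = 0.1353
Iter 2: z = 0.4961 + 0.0796i, |z|^2 = 0.2525
Iter 3: z = 0.6048 + 0.1250i, |z|^2 = 0.3814
Iter 4: z = 0.7152 + 0.1972i, |z|^2 = 0.5503
Iter 5: z = 0.8376 + 0.3280i, |z|^2 = 0.8091
Iter 6: z = 0.9590 + 0.5954i, |z|^2 = 1.2742
Iter 7: z = 0.9301 + 1.1880i, |z|^2 = 2.2764
Iter 8: z = -0.1813 + 2.2559i, |z|^2 = 5.1218
Escaped at iteration 8

Answer: 8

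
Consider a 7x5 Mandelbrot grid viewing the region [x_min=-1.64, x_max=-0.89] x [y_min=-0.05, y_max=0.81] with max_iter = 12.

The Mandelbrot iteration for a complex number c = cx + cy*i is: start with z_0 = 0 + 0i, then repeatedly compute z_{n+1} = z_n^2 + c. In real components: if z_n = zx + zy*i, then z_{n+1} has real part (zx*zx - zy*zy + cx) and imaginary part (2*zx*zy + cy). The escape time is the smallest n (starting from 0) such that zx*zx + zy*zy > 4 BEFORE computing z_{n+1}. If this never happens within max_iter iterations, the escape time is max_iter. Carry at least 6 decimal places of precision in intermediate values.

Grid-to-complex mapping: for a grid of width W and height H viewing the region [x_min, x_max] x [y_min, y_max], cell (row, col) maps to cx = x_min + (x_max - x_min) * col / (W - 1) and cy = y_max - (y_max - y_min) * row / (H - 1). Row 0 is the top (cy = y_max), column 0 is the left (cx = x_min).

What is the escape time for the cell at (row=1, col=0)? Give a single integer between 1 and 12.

Answer: 3

Derivation:
z_0 = 0 + 0i, c = -1.6400 + 0.5950i
Iter 1: z = -1.6400 + 0.5950i, |z|^2 = 3.0436
Iter 2: z = 0.6956 + -1.3566i, |z|^2 = 2.3242
Iter 3: z = -2.9965 + -1.2922i, |z|^2 = 10.6491
Escaped at iteration 3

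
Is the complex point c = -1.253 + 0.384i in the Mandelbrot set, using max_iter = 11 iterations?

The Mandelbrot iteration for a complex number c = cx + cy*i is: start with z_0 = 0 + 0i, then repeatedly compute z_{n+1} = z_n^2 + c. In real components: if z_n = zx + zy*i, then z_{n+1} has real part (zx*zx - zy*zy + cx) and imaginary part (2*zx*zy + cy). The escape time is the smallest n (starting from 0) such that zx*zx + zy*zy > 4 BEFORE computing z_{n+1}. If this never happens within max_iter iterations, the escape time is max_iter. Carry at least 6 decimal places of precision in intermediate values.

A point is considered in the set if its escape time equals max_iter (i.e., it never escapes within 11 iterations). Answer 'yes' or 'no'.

Answer: yes

Derivation:
z_0 = 0 + 0i, c = -1.2530 + 0.3840i
Iter 1: z = -1.2530 + 0.3840i, |z|^2 = 1.7175
Iter 2: z = 0.1696 + -0.5783i, |z|^2 = 0.3632
Iter 3: z = -1.5587 + 0.1879i, |z|^2 = 2.4648
Iter 4: z = 1.1412 + -0.2017i, |z|^2 = 1.3430
Iter 5: z = 0.0086 + -0.0764i, |z|^2 = 0.0059
Iter 6: z = -1.2588 + 0.3827i, |z|^2 = 1.7309
Iter 7: z = 0.1851 + -0.5794i, |z|^2 = 0.3700
Iter 8: z = -1.5545 + 0.1696i, |z|^2 = 2.4451
Iter 9: z = 1.1346 + -0.1431i, |z|^2 = 1.3078
Iter 10: z = 0.0139 + 0.0592i, |z|^2 = 0.0037
Did not escape in 11 iterations → in set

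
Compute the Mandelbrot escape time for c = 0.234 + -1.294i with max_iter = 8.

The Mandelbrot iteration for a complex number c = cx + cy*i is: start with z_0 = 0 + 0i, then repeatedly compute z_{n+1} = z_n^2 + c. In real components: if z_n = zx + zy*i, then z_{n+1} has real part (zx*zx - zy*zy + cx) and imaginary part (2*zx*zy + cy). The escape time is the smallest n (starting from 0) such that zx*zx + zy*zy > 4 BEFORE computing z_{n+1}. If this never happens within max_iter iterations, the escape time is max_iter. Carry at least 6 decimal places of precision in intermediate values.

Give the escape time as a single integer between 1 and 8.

z_0 = 0 + 0i, c = 0.2340 + -1.2940i
Iter 1: z = 0.2340 + -1.2940i, |z|^2 = 1.7292
Iter 2: z = -1.3857 + -1.8996i, |z|^2 = 5.5286
Escaped at iteration 2

Answer: 2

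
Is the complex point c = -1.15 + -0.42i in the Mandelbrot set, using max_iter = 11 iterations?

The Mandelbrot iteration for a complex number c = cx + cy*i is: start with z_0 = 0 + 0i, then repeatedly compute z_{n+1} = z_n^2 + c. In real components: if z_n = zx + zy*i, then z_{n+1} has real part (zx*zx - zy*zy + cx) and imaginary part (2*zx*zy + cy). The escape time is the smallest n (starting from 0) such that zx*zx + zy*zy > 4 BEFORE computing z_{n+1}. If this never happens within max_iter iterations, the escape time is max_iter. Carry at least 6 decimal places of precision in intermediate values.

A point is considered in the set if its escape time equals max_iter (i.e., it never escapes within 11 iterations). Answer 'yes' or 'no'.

z_0 = 0 + 0i, c = -1.1500 + -0.4200i
Iter 1: z = -1.1500 + -0.4200i, |z|^2 = 1.4989
Iter 2: z = -0.0039 + 0.5460i, |z|^2 = 0.2981
Iter 3: z = -1.4481 + -0.4243i, |z|^2 = 2.2770
Iter 4: z = 0.7670 + 0.8087i, |z|^2 = 1.2423
Iter 5: z = -1.2158 + 0.8206i, |z|^2 = 2.1515
Iter 6: z = -0.3453 + -2.4153i, |z|^2 = 5.9531
Escaped at iteration 6

Answer: no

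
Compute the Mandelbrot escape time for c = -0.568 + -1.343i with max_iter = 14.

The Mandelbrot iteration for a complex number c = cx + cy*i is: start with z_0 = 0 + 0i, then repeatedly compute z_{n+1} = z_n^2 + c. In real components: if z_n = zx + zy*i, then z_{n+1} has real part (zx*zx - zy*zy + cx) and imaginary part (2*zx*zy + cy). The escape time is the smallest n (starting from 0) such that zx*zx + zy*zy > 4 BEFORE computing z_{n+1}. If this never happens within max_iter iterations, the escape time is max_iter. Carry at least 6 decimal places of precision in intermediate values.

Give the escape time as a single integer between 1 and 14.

Answer: 2

Derivation:
z_0 = 0 + 0i, c = -0.5680 + -1.3430i
Iter 1: z = -0.5680 + -1.3430i, |z|^2 = 2.1263
Iter 2: z = -2.0490 + 0.1826i, |z|^2 = 4.2319
Escaped at iteration 2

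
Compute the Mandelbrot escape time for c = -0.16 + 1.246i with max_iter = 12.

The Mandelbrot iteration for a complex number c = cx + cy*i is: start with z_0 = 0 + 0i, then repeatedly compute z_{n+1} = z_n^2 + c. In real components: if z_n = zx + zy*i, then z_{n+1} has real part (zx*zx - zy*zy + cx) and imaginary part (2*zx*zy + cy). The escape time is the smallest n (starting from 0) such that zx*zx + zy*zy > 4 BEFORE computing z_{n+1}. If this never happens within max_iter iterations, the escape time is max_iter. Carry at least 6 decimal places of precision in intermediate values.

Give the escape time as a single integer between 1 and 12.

Answer: 3

Derivation:
z_0 = 0 + 0i, c = -0.1600 + 1.2460i
Iter 1: z = -0.1600 + 1.2460i, |z|^2 = 1.5781
Iter 2: z = -1.6869 + 0.8473i, |z|^2 = 3.5636
Iter 3: z = 1.9678 + -1.6126i, |z|^2 = 6.4727
Escaped at iteration 3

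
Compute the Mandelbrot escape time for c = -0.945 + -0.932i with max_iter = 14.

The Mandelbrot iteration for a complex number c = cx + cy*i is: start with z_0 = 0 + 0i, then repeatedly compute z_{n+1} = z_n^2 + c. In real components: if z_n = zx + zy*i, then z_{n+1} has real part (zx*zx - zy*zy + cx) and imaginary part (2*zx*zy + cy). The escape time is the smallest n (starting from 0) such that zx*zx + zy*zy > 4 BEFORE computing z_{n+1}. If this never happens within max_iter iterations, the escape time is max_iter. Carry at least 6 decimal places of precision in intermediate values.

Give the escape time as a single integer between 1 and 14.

Answer: 3

Derivation:
z_0 = 0 + 0i, c = -0.9450 + -0.9320i
Iter 1: z = -0.9450 + -0.9320i, |z|^2 = 1.7616
Iter 2: z = -0.9206 + 0.8295i, |z|^2 = 1.5355
Iter 3: z = -0.7855 + -2.4592i, |z|^2 = 6.6649
Escaped at iteration 3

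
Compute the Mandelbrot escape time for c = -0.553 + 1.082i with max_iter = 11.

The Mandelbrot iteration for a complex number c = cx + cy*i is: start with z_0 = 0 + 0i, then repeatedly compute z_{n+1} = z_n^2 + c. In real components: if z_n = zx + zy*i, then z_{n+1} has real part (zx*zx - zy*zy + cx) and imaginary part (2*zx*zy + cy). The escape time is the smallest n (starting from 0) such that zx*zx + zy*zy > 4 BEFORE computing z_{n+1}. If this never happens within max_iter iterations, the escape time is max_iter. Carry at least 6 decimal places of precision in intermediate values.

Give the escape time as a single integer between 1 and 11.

z_0 = 0 + 0i, c = -0.5530 + 1.0820i
Iter 1: z = -0.5530 + 1.0820i, |z|^2 = 1.4765
Iter 2: z = -1.4179 + -0.1147i, |z|^2 = 2.0236
Iter 3: z = 1.4443 + 1.4072i, |z|^2 = 4.0664
Escaped at iteration 3

Answer: 3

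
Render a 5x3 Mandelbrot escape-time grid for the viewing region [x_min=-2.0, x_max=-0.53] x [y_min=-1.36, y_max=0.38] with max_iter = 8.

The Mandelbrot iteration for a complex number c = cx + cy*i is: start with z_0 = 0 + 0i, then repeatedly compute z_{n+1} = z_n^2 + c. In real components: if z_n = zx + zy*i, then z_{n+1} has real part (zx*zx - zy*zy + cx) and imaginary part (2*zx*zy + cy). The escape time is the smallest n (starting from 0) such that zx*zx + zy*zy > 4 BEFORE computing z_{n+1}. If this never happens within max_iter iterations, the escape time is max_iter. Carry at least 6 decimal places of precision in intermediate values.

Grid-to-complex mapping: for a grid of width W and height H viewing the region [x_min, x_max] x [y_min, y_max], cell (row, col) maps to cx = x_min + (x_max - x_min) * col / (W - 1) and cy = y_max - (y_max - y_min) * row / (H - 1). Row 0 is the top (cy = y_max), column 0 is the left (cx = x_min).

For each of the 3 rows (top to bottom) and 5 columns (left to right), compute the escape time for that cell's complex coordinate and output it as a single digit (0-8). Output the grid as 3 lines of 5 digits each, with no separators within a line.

Answer: 14878
13458
11222

Derivation:
(row=0, col=0): c = -2.0000 + 0.3800i → escape time 1
(row=0, col=1): c = -1.6325 + 0.3800i → escape time 4
(row=0, col=2): c = -1.2650 + 0.3800i → escape time 8
(row=0, col=3): c = -0.8975 + 0.3800i → escape time 7
(row=0, col=4): c = -0.5300 + 0.3800i → escape time 8
(row=1, col=0): c = -2.0000 + -0.4900i → escape time 1
(row=1, col=1): c = -1.6325 + -0.4900i → escape time 3
(row=1, col=2): c = -1.2650 + -0.4900i → escape time 4
(row=1, col=3): c = -0.8975 + -0.4900i → escape time 5
(row=1, col=4): c = -0.5300 + -0.4900i → escape time 8
(row=2, col=0): c = -2.0000 + -1.3600i → escape time 1
(row=2, col=1): c = -1.6325 + -1.3600i → escape time 1
(row=2, col=2): c = -1.2650 + -1.3600i → escape time 2
(row=2, col=3): c = -0.8975 + -1.3600i → escape time 2
(row=2, col=4): c = -0.5300 + -1.3600i → escape time 2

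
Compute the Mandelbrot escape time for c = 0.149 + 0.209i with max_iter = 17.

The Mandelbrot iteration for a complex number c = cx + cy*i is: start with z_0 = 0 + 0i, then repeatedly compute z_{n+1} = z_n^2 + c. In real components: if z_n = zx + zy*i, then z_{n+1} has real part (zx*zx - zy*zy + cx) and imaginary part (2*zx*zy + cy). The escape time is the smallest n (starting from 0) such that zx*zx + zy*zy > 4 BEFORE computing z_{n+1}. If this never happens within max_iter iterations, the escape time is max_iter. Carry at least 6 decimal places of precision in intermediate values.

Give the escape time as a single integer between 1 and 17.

z_0 = 0 + 0i, c = 0.1490 + 0.2090i
Iter 1: z = 0.1490 + 0.2090i, |z|^2 = 0.0659
Iter 2: z = 0.1275 + 0.2713i, |z|^2 = 0.0899
Iter 3: z = 0.0917 + 0.2782i, |z|^2 = 0.0858
Iter 4: z = 0.0800 + 0.2600i, |z|^2 = 0.0740
Iter 5: z = 0.0878 + 0.2506i, |z|^2 = 0.0705
Iter 6: z = 0.0939 + 0.2530i, |z|^2 = 0.0728
Iter 7: z = 0.0938 + 0.2565i, |z|^2 = 0.0746
Iter 8: z = 0.0920 + 0.2571i, |z|^2 = 0.0746
Iter 9: z = 0.0914 + 0.2563i, |z|^2 = 0.0740
Iter 10: z = 0.0916 + 0.2558i, |z|^2 = 0.0738
Iter 11: z = 0.0920 + 0.2559i, |z|^2 = 0.0739
Iter 12: z = 0.0920 + 0.2561i, |z|^2 = 0.0740
Iter 13: z = 0.0919 + 0.2561i, |z|^2 = 0.0740
Iter 14: z = 0.0919 + 0.2561i, |z|^2 = 0.0740
Iter 15: z = 0.0919 + 0.2560i, |z|^2 = 0.0740
Iter 16: z = 0.0919 + 0.2560i, |z|^2 = 0.0740

Answer: 17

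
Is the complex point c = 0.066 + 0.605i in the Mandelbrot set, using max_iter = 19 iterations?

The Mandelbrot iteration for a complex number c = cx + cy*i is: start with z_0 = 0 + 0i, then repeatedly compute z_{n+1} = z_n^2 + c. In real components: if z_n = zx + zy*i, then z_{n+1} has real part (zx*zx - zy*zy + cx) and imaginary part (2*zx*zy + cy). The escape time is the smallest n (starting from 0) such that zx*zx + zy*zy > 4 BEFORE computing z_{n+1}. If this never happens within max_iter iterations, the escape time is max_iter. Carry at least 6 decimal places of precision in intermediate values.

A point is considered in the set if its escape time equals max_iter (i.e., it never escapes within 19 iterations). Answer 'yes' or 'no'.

z_0 = 0 + 0i, c = 0.0660 + 0.6050i
Iter 1: z = 0.0660 + 0.6050i, |z|^2 = 0.3704
Iter 2: z = -0.2957 + 0.6849i, |z|^2 = 0.5565
Iter 3: z = -0.3156 + 0.2000i, |z|^2 = 0.1396
Iter 4: z = 0.1256 + 0.4787i, |z|^2 = 0.2450
Iter 5: z = -0.1474 + 0.7253i, |z|^2 = 0.5477
Iter 6: z = -0.4383 + 0.3912i, |z|^2 = 0.3451
Iter 7: z = 0.1051 + 0.2621i, |z|^2 = 0.0798
Iter 8: z = 0.0083 + 0.6601i, |z|^2 = 0.4358
Iter 9: z = -0.3696 + 0.6160i, |z|^2 = 0.5161
Iter 10: z = -0.1768 + 0.1496i, |z|^2 = 0.0536
Iter 11: z = 0.0749 + 0.5521i, |z|^2 = 0.3104
Iter 12: z = -0.2332 + 0.6877i, |z|^2 = 0.5273
Iter 13: z = -0.3525 + 0.2843i, |z|^2 = 0.2051
Iter 14: z = 0.1095 + 0.4046i, |z|^2 = 0.1757
Iter 15: z = -0.0857 + 0.6936i, |z|^2 = 0.4884
Iter 16: z = -0.4077 + 0.4861i, |z|^2 = 0.4025
Iter 17: z = -0.0041 + 0.2086i, |z|^2 = 0.0435
Iter 18: z = 0.0225 + 0.6033i, |z|^2 = 0.3645
Did not escape in 19 iterations → in set

Answer: yes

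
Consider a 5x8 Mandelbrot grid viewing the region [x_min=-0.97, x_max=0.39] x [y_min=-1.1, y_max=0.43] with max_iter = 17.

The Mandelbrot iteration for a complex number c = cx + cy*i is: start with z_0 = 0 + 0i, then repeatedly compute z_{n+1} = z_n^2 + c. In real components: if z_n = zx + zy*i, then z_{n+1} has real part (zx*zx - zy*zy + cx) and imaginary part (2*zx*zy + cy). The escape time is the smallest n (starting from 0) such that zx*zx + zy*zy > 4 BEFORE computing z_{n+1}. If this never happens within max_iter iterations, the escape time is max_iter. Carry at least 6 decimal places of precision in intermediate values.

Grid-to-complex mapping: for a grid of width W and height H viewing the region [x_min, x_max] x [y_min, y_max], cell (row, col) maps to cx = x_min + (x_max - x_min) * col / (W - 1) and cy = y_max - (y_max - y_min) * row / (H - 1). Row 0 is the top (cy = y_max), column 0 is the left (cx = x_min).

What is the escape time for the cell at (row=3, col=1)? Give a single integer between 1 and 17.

z_0 = 0 + 0i, c = -0.6300 + -0.2257i
Iter 1: z = -0.6300 + -0.2257i, |z|^2 = 0.4478
Iter 2: z = -0.2840 + 0.0587i, |z|^2 = 0.0841
Iter 3: z = -0.5528 + -0.2591i, |z|^2 = 0.3727
Iter 4: z = -0.3916 + 0.0607i, |z|^2 = 0.1570
Iter 5: z = -0.4804 + -0.2732i, |z|^2 = 0.3054
Iter 6: z = -0.4739 + 0.0368i, |z|^2 = 0.2259
Iter 7: z = -0.4068 + -0.2606i, |z|^2 = 0.2334
Iter 8: z = -0.5324 + -0.0137i, |z|^2 = 0.2837
Iter 9: z = -0.3467 + -0.2111i, |z|^2 = 0.1648
Iter 10: z = -0.5544 + -0.0793i, |z|^2 = 0.3136
Iter 11: z = -0.3290 + -0.1377i, |z|^2 = 0.1272
Iter 12: z = -0.5408 + -0.1351i, |z|^2 = 0.3107
Iter 13: z = -0.3558 + -0.0796i, |z|^2 = 0.1330
Iter 14: z = -0.5097 + -0.1691i, |z|^2 = 0.2884
Iter 15: z = -0.3988 + -0.0534i, |z|^2 = 0.1619
Iter 16: z = -0.4738 + -0.1831i, |z|^2 = 0.2581

Answer: 17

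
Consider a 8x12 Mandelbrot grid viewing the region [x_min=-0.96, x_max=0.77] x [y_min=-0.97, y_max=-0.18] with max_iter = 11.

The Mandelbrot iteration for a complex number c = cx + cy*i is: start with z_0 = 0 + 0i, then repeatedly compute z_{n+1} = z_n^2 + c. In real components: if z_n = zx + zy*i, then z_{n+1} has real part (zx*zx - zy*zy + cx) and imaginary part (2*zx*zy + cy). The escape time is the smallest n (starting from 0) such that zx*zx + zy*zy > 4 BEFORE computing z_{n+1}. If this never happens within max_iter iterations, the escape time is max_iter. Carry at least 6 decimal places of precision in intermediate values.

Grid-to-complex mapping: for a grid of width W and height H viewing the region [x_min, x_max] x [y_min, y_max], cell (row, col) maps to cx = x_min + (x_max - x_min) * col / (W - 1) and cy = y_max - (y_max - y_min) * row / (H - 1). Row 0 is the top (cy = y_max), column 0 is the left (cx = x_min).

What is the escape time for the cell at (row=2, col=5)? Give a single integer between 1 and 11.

z_0 = 0 + 0i, c = 0.2757 + -0.3236i
Iter 1: z = 0.2757 + -0.3236i, |z|^2 = 0.1808
Iter 2: z = 0.2470 + -0.5021i, |z|^2 = 0.3131
Iter 3: z = 0.0846 + -0.5717i, |z|^2 = 0.3340
Iter 4: z = -0.0439 + -0.4204i, |z|^2 = 0.1786
Iter 5: z = 0.1009 + -0.2867i, |z|^2 = 0.0924
Iter 6: z = 0.2037 + -0.3815i, |z|^2 = 0.1870
Iter 7: z = 0.1717 + -0.4791i, |z|^2 = 0.2590
Iter 8: z = 0.0757 + -0.4881i, |z|^2 = 0.2440
Iter 9: z = 0.0432 + -0.3975i, |z|^2 = 0.1599
Iter 10: z = 0.1196 + -0.3580i, |z|^2 = 0.1424

Answer: 11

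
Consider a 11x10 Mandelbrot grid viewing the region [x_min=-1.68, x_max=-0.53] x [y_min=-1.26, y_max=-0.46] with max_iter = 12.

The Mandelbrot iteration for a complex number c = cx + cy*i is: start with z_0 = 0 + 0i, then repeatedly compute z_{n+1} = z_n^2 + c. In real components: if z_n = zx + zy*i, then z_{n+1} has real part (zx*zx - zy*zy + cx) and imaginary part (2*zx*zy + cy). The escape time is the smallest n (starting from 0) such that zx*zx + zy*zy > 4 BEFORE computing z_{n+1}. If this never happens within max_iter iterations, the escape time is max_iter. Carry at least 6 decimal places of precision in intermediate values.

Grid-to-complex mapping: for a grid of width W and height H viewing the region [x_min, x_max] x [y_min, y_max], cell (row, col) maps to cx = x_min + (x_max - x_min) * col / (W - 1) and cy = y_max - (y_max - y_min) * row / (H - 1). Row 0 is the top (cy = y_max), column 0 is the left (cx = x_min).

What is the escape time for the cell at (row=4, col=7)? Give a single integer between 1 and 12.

Answer: 4

Derivation:
z_0 = 0 + 0i, c = -0.8750 + -0.8156i
Iter 1: z = -0.8750 + -0.8156i, |z|^2 = 1.4308
Iter 2: z = -0.7745 + 0.6117i, |z|^2 = 0.9740
Iter 3: z = -0.6493 + -1.7630i, |z|^2 = 3.5299
Iter 4: z = -3.5617 + 1.4738i, |z|^2 = 14.8581
Escaped at iteration 4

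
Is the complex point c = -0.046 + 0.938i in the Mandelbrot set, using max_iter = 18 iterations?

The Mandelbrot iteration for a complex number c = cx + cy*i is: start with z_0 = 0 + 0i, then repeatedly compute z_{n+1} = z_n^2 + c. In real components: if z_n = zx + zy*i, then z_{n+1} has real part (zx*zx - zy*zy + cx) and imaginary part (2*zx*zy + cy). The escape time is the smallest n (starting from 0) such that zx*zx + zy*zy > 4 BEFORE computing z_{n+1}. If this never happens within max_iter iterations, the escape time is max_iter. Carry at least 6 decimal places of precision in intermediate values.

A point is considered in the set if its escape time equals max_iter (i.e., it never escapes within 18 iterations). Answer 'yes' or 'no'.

Answer: no

Derivation:
z_0 = 0 + 0i, c = -0.0460 + 0.9380i
Iter 1: z = -0.0460 + 0.9380i, |z|^2 = 0.8820
Iter 2: z = -0.9237 + 0.8517i, |z|^2 = 1.5787
Iter 3: z = 0.0819 + -0.6355i, |z|^2 = 0.4105
Iter 4: z = -0.4431 + 0.8339i, |z|^2 = 0.8918
Iter 5: z = -0.5451 + 0.1989i, |z|^2 = 0.3367
Iter 6: z = 0.2116 + 0.7212i, |z|^2 = 0.5648
Iter 7: z = -0.5213 + 1.2431i, |z|^2 = 1.8172
Iter 8: z = -1.3196 + -0.3582i, |z|^2 = 1.8697
Iter 9: z = 1.5671 + 1.8833i, |z|^2 = 6.0025
Escaped at iteration 9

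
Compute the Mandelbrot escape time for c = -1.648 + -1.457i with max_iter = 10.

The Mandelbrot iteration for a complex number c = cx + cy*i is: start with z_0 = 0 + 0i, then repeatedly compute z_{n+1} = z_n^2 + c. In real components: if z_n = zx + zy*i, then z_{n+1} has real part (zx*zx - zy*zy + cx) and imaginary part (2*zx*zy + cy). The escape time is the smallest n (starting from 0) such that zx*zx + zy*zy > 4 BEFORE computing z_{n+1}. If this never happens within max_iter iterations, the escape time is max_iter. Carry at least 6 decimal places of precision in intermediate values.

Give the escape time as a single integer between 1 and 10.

z_0 = 0 + 0i, c = -1.6480 + -1.4570i
Iter 1: z = -1.6480 + -1.4570i, |z|^2 = 4.8388
Escaped at iteration 1

Answer: 1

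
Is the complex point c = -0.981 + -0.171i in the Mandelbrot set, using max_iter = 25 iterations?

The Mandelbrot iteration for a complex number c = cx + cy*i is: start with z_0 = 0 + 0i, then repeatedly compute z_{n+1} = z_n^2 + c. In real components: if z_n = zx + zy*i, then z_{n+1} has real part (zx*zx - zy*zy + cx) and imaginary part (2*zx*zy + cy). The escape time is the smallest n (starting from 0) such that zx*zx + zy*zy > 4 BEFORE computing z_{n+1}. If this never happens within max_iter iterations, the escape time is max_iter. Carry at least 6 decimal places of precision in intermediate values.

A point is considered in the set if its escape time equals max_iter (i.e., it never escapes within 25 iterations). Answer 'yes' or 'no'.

Answer: yes

Derivation:
z_0 = 0 + 0i, c = -0.9810 + -0.1710i
Iter 1: z = -0.9810 + -0.1710i, |z|^2 = 0.9916
Iter 2: z = -0.0479 + 0.1645i, |z|^2 = 0.0294
Iter 3: z = -1.0058 + -0.1868i, |z|^2 = 1.0464
Iter 4: z = -0.0043 + 0.2047i, |z|^2 = 0.0419
Iter 5: z = -1.0229 + -0.1728i, |z|^2 = 1.0761
Iter 6: z = 0.0354 + 0.1824i, |z|^2 = 0.0345
Iter 7: z = -1.0130 + -0.1581i, |z|^2 = 1.0512
Iter 8: z = 0.0202 + 0.1493i, |z|^2 = 0.0227
Iter 9: z = -1.0029 + -0.1650i, |z|^2 = 1.0330
Iter 10: z = -0.0025 + 0.1599i, |z|^2 = 0.0256
Iter 11: z = -1.0066 + -0.1718i, |z|^2 = 1.0427
Iter 12: z = 0.0026 + 0.1748i, |z|^2 = 0.0306
Iter 13: z = -1.0116 + -0.1701i, |z|^2 = 1.0522
Iter 14: z = 0.0133 + 0.1731i, |z|^2 = 0.0301
Iter 15: z = -1.0108 + -0.1664i, |z|^2 = 1.0494
Iter 16: z = 0.0130 + 0.1654i, |z|^2 = 0.0275
Iter 17: z = -1.0082 + -0.1667i, |z|^2 = 1.0442
Iter 18: z = 0.0076 + 0.1651i, |z|^2 = 0.0273
Iter 19: z = -1.0082 + -0.1685i, |z|^2 = 1.0449
Iter 20: z = 0.0071 + 0.1687i, |z|^2 = 0.0285
Iter 21: z = -1.0094 + -0.1686i, |z|^2 = 1.0474
Iter 22: z = 0.0095 + 0.1694i, |z|^2 = 0.0288
Iter 23: z = -1.0096 + -0.1678i, |z|^2 = 1.0474
Iter 24: z = 0.0101 + 0.1678i, |z|^2 = 0.0283
Did not escape in 25 iterations → in set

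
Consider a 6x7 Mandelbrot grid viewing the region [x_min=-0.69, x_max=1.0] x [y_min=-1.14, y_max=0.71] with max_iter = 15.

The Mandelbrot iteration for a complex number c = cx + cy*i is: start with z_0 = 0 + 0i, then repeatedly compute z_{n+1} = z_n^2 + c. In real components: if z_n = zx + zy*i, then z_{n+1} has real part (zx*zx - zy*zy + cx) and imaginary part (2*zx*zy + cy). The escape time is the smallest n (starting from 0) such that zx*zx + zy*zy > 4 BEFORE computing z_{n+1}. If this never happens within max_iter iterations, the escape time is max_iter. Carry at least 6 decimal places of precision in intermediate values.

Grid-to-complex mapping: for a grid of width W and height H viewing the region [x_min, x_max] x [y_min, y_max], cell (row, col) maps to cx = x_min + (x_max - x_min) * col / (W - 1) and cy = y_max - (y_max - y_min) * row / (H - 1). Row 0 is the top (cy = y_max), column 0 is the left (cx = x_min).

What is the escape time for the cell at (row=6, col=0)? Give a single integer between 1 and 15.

Answer: 3

Derivation:
z_0 = 0 + 0i, c = -0.6900 + -1.1400i
Iter 1: z = -0.6900 + -1.1400i, |z|^2 = 1.7757
Iter 2: z = -1.5135 + 0.4332i, |z|^2 = 2.4783
Iter 3: z = 1.4130 + -2.4513i, |z|^2 = 8.0055
Escaped at iteration 3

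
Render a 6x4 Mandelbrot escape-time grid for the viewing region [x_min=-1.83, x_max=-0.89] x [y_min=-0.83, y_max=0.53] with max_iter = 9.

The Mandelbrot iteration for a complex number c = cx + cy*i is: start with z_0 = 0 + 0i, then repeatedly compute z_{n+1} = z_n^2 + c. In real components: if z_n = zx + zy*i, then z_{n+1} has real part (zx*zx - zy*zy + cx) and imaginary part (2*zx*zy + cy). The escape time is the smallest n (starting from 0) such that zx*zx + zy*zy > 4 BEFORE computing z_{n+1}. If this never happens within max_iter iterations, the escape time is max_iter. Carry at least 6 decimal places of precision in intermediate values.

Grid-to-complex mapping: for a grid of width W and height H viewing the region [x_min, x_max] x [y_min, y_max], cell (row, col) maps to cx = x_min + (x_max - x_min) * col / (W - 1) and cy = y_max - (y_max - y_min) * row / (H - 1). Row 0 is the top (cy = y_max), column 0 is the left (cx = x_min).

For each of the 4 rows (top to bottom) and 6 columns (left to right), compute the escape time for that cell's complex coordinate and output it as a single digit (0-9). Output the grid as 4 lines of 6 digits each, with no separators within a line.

(row=0, col=0): c = -1.8300 + 0.5300i → escape time 3
(row=0, col=1): c = -1.6420 + 0.5300i → escape time 3
(row=0, col=2): c = -1.4540 + 0.5300i → escape time 3
(row=0, col=3): c = -1.2660 + 0.5300i → escape time 4
(row=0, col=4): c = -1.0780 + 0.5300i → escape time 5
(row=0, col=5): c = -0.8900 + 0.5300i → escape time 5
(row=1, col=0): c = -1.8300 + 0.0767i → escape time 5
(row=1, col=1): c = -1.6420 + 0.0767i → escape time 6
(row=1, col=2): c = -1.4540 + 0.0767i → escape time 9
(row=1, col=3): c = -1.2660 + 0.0767i → escape time 9
(row=1, col=4): c = -1.0780 + 0.0767i → escape time 9
(row=1, col=5): c = -0.8900 + 0.0767i → escape time 9
(row=2, col=0): c = -1.8300 + -0.3767i → escape time 3
(row=2, col=1): c = -1.6420 + -0.3767i → escape time 4
(row=2, col=2): c = -1.4540 + -0.3767i → escape time 4
(row=2, col=3): c = -1.2660 + -0.3767i → escape time 9
(row=2, col=4): c = -1.0780 + -0.3767i → escape time 8
(row=2, col=5): c = -0.8900 + -0.3767i → escape time 7
(row=3, col=0): c = -1.8300 + -0.8300i → escape time 1
(row=3, col=1): c = -1.6420 + -0.8300i → escape time 3
(row=3, col=2): c = -1.4540 + -0.8300i → escape time 3
(row=3, col=3): c = -1.2660 + -0.8300i → escape time 3
(row=3, col=4): c = -1.0780 + -0.8300i → escape time 3
(row=3, col=5): c = -0.8900 + -0.8300i → escape time 4

Answer: 333455
569999
344987
133334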